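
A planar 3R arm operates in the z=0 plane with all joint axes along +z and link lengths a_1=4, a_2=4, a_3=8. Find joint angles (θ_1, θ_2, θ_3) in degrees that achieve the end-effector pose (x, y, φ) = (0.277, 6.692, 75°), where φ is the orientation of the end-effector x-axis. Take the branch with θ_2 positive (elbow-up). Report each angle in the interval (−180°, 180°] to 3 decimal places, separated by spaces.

135.001 149.994 150.005

wrist centre = target − a_3·(cos φ, sin φ) = (-1.7936, -1.0354)
cos θ_2 = (4.2889−4²−4²)/(2·4·4) = -0.8660; θ_2 = 149.9939° (elbow-up)
β = atan2(-1.0354,-1.7936) = -150.0024°; ψ = atan2(2.0004,0.5361) = 74.9969°
θ_1 = β − ψ = -224.9994°
θ_3 = φ − θ_1 − θ_2 = 150.0055° (wrapped to (-180°,180°])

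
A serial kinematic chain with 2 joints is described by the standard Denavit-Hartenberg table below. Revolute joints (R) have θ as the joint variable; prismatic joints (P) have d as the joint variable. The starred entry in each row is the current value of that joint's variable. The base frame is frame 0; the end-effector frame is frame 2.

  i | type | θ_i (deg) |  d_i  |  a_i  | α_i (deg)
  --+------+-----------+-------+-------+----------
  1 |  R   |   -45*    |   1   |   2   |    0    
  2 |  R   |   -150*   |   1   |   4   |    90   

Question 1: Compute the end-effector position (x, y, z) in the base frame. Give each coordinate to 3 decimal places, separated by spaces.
-2.449 -0.379 2.000

after link 1: o_1 = (1.4142, -1.4142, 1.0000)
after link 2: o_2 = (-2.4495, -0.3789, 2.0000)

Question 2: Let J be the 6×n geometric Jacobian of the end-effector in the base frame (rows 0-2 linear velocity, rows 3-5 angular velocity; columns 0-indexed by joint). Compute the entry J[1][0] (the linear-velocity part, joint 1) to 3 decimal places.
axis z_0 = ẑ; lever o_n−o_0 = (-2.4495,-0.3789,2.0000)
cross product → J_v[:, 0] = (0.3789,-2.4495,0.0000)
J_ω[:, 0] = z_0
entry J[1][0] = -2.4495

-2.449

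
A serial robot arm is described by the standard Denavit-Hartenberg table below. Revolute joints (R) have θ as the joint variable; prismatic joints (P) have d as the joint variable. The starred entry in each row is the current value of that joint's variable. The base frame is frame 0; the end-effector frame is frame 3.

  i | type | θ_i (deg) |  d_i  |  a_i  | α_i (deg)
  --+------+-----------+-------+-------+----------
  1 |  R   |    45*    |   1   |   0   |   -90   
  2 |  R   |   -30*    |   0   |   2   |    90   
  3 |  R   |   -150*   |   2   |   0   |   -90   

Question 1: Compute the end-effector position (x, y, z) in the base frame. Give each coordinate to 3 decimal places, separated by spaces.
after link 1: o_1 = (0.0000, 0.0000, 1.0000)
after link 2: o_2 = (1.2247, 1.2247, 2.0000)
after link 3: o_3 = (0.5176, 0.5176, 3.7321)

0.518 0.518 3.732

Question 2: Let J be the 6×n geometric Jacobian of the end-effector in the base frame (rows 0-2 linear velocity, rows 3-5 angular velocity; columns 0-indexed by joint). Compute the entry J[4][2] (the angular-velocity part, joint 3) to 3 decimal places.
axis z_2 = (-0.3536,-0.3536,0.8660); lever o_n−o_2 = (-0.7071,-0.7071,1.7321)
cross product → J_v[:, 2] = (0.0000,0.0000,0.0000)
J_ω[:, 2] = z_2
entry J[4][2] = -0.3536

-0.354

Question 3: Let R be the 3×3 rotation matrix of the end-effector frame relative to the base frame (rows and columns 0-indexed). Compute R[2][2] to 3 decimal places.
End-effector z-axis (col 2 of R) = (0.9186,-0.3062,0.2500)
R[2][2] = 0.2500

0.250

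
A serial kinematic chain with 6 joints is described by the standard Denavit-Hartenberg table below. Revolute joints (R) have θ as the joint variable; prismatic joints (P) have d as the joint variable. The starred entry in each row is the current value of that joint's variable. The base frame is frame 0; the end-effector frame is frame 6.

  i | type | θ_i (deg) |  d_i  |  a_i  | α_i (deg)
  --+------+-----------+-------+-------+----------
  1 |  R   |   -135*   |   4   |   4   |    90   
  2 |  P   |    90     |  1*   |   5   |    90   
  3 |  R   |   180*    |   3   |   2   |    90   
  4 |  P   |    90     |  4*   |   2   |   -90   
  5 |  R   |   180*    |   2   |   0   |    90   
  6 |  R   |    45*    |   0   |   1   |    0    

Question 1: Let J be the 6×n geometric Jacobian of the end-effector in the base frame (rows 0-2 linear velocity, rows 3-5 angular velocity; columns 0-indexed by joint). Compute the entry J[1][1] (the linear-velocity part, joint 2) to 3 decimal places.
0.707

prismatic axis z_1 = (-0.7071,0.7071,0.0000)
J_v[:, 1] = z_1; J_ω[:, 1] = (0,0,0)
entry J[1][1] = 0.7071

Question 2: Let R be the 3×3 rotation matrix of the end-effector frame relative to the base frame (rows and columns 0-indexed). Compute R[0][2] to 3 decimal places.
0.707

End-effector z-axis (col 2 of R) = (0.7071,-0.7071,-0.0000)
R[0][2] = 0.7071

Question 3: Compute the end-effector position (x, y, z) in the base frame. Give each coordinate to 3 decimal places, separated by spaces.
-9.399 -2.328 9.707

after link 1: o_1 = (-2.8284, -2.8284, 4.0000)
after link 2: o_2 = (-3.5355, -2.1213, 9.0000)
after link 3: o_3 = (-5.6569, -4.2426, 7.0000)
after link 4: o_4 = (-9.8995, -2.8284, 7.0000)
after link 5: o_5 = (-9.8995, -2.8284, 9.0000)
after link 6: o_6 = (-9.3995, -2.3284, 9.7071)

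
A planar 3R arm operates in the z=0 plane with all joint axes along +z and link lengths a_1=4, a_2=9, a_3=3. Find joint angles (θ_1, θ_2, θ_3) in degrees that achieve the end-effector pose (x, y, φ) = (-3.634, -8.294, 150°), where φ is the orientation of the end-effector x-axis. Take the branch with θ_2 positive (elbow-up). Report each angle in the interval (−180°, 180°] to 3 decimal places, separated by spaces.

wrist centre = target − a_3·(cos φ, sin φ) = (-1.0359, -9.7940)
cos θ_2 = (96.9956−4²−9²)/(2·4·9) = -0.0001; θ_2 = 90.0035° (elbow-up)
β = atan2(-9.7940,-1.0359) = -96.0378°; ψ = atan2(9.0000,3.9994) = 66.0405°
θ_1 = β − ψ = -162.0783°
θ_3 = φ − θ_1 − θ_2 = -137.9253° (wrapped to (-180°,180°])

-162.078 90.004 -137.925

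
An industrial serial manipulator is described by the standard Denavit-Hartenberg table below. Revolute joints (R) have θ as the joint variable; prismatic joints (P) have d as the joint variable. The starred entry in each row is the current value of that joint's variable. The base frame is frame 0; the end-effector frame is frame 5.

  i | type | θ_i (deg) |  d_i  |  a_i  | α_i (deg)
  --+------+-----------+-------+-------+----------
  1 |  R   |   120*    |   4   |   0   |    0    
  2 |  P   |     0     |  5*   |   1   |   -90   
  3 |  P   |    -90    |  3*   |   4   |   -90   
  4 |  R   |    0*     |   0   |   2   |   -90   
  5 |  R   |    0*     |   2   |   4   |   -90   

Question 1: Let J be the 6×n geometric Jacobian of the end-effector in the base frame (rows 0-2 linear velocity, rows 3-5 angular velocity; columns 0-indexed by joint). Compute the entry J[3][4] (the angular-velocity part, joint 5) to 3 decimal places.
axis z_4 = (0.8660,0.5000,-0.0000); lever o_n−o_4 = (1.7321,1.0000,4.0000)
cross product → J_v[:, 4] = (2.0000,-3.4641,0.0000)
J_ω[:, 4] = z_4
entry J[3][4] = 0.8660

0.866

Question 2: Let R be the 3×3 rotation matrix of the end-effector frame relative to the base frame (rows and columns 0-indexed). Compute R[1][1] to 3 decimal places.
-0.500

End-effector y-axis (col 1 of R) = (-0.8660,-0.5000,0.0000)
R[1][1] = -0.5000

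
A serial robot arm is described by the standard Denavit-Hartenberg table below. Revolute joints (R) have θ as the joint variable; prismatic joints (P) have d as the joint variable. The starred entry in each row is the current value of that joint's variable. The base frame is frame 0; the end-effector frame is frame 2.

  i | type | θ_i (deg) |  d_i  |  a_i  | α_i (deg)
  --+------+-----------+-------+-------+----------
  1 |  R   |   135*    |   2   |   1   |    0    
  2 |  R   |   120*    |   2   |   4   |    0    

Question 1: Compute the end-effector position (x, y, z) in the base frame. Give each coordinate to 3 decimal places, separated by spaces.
-1.742 -3.157 4.000

after link 1: o_1 = (-0.7071, 0.7071, 2.0000)
after link 2: o_2 = (-1.7424, -3.1566, 4.0000)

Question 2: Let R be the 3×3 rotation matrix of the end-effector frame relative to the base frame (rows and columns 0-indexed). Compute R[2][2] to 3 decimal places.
End-effector z-axis (col 2 of R) = (0.0000,0.0000,1.0000)
R[2][2] = 1.0000

1.000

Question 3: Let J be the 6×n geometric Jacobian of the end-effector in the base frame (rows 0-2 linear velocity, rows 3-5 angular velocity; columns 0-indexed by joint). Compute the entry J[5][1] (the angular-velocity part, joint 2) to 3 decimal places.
axis z_1 = (0.0000,0.0000,1.0000); lever o_n−o_1 = (-1.0353,-3.8637,2.0000)
cross product → J_v[:, 1] = (3.8637,-1.0353,0.0000)
J_ω[:, 1] = z_1
entry J[5][1] = 1.0000

1.000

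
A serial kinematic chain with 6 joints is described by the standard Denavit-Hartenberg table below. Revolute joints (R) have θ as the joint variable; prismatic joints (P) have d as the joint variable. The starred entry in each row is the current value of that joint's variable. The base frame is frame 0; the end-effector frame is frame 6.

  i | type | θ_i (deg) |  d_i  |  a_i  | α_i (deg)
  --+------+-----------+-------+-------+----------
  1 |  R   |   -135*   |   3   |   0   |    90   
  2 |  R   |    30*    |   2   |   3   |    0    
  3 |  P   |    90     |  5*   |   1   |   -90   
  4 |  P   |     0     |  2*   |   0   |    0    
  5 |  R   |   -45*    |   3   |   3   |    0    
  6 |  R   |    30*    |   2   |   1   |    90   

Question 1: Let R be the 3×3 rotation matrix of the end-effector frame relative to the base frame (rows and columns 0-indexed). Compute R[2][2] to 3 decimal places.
-0.224

End-effector z-axis (col 2 of R) = (-0.7745,0.5915,-0.2241)
R[2][2] = -0.2241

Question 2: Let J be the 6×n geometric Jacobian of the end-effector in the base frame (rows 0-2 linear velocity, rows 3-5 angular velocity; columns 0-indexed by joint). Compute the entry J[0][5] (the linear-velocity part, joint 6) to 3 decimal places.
0.775

axis z_5 = (0.6124,0.6124,-0.5000); lever o_n−o_5 = (1.3832,1.7493,-0.1635)
cross product → J_v[:, 5] = (0.7745,-0.5915,0.2241)
J_ω[:, 5] = z_5
entry J[0][5] = 0.7745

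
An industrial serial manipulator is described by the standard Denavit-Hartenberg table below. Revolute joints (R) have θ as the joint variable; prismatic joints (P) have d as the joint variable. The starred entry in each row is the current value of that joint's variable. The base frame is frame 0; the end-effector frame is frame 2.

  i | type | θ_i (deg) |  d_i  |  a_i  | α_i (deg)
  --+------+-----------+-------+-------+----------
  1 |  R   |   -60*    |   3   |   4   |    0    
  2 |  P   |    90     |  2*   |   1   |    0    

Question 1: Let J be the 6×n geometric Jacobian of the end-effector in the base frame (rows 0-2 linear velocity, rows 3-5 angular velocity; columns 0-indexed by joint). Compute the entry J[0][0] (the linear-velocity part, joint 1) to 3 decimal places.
2.964

axis z_0 = ẑ; lever o_n−o_0 = (2.8660,-2.9641,5.0000)
cross product → J_v[:, 0] = (2.9641,2.8660,-0.0000)
J_ω[:, 0] = z_0
entry J[0][0] = 2.9641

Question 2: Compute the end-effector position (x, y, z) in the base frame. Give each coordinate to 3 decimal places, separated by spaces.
after link 1: o_1 = (2.0000, -3.4641, 3.0000)
after link 2: o_2 = (2.8660, -2.9641, 5.0000)

2.866 -2.964 5.000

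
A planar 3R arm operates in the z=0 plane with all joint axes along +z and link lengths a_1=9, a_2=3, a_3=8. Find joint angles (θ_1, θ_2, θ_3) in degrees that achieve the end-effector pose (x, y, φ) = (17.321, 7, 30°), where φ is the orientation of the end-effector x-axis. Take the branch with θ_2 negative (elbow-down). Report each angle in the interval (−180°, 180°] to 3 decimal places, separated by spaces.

29.997 -59.987 59.991

wrist centre = target − a_3·(cos φ, sin φ) = (10.3928, 3.0000)
cos θ_2 = (117.0102−9²−3²)/(2·9·3) = 0.5002; θ_2 = -59.9875° (elbow-down)
β = atan2(3.0000,10.3928) = 16.1014°; ψ = atan2(-2.5977,10.5006) = -13.8955°
θ_1 = β − ψ = 29.9969°
θ_3 = φ − θ_1 − θ_2 = 59.9906° (wrapped to (-180°,180°])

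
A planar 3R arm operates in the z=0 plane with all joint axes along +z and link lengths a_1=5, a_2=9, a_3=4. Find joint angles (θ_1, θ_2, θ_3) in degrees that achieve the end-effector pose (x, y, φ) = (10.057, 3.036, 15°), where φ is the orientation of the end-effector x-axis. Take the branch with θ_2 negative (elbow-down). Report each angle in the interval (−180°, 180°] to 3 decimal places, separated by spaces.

wrist centre = target − a_3·(cos φ, sin φ) = (6.1933, 2.0007)
cos θ_2 = (42.3598−5²−9²)/(2·5·9) = -0.7071; θ_2 = -135.0005° (elbow-down)
β = atan2(2.0007,6.1933) = 17.9029°; ψ = atan2(-6.3639,-1.3640) = -102.0975°
θ_1 = β − ψ = 120.0004°
θ_3 = φ − θ_1 − θ_2 = 30.0001° (wrapped to (-180°,180°])

120.000 -135.001 30.000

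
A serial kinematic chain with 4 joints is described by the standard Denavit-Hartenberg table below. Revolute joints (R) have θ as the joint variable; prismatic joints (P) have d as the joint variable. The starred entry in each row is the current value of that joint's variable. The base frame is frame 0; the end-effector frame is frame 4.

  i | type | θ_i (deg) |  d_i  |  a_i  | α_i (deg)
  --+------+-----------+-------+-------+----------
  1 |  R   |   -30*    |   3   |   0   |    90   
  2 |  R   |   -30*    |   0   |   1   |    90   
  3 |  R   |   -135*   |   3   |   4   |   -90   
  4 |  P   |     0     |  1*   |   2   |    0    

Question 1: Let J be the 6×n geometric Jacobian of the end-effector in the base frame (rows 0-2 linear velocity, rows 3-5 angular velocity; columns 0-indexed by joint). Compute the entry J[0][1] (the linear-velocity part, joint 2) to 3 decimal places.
1.152

axis z_1 = (-0.5000,-0.8660,0.0000); lever o_n−o_1 = (-0.7258,6.1345,-1.3303)
cross product → J_v[:, 1] = (1.1521,-0.6652,-3.6958)
J_ω[:, 1] = z_1
entry J[0][1] = 1.1521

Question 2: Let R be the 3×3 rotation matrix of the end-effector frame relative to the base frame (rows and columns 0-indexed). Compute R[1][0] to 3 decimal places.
End-effector x-axis (col 0 of R) = (-0.1768,0.9186,0.3536)
R[1][0] = 0.9186

0.919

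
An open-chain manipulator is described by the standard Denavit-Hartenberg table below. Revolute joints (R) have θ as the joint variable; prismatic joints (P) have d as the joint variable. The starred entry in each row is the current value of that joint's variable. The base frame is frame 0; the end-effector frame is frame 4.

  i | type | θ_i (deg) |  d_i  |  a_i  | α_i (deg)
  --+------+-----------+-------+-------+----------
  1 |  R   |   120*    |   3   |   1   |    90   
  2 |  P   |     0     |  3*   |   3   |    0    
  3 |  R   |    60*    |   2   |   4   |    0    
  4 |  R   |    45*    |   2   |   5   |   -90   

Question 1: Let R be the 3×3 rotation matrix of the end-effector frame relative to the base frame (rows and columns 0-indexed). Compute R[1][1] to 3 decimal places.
-0.500

End-effector y-axis (col 1 of R) = (-0.8660,-0.5000,-0.0000)
R[1][1] = -0.5000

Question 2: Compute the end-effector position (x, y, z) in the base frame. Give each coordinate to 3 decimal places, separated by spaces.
after link 1: o_1 = (-0.5000, 0.8660, 3.0000)
after link 2: o_2 = (0.5981, 4.9641, 3.0000)
after link 3: o_3 = (1.3301, 7.6962, 6.4641)
after link 4: o_4 = (3.7092, 7.5754, 11.2937)

3.709 7.575 11.294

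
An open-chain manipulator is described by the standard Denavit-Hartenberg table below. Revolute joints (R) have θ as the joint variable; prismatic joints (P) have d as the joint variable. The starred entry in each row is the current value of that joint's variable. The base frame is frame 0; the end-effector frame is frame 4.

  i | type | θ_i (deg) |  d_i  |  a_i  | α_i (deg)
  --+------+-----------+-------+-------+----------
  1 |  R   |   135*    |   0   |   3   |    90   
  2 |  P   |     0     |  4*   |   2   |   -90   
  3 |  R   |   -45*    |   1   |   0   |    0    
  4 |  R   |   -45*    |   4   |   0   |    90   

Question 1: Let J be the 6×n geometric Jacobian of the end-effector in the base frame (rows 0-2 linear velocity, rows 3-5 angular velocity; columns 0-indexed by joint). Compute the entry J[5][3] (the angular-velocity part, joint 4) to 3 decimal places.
1.000

axis z_3 = (0.0000,0.0000,1.0000); lever o_n−o_3 = (0.0000,0.0000,4.0000)
cross product → J_v[:, 3] = (0.0000,0.0000,0.0000)
J_ω[:, 3] = z_3
entry J[5][3] = 1.0000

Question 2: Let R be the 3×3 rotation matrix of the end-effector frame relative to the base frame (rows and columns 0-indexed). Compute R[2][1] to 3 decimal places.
1.000

End-effector y-axis (col 1 of R) = (-0.0000,0.0000,1.0000)
R[2][1] = 1.0000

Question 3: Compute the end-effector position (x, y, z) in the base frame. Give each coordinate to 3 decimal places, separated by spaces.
after link 1: o_1 = (-2.1213, 2.1213, 0.0000)
after link 2: o_2 = (-0.7071, 6.3640, 0.0000)
after link 3: o_3 = (-0.7071, 6.3640, 1.0000)
after link 4: o_4 = (-0.7071, 6.3640, 5.0000)

-0.707 6.364 5.000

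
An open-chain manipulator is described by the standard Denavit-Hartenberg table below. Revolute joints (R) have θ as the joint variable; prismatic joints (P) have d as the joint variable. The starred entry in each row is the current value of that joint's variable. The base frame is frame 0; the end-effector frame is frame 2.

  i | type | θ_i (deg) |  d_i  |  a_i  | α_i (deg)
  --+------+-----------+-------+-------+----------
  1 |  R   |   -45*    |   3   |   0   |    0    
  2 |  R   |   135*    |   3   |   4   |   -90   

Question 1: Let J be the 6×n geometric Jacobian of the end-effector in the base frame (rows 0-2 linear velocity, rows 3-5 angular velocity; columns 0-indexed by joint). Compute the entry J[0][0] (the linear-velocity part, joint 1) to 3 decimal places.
-4.000

axis z_0 = ẑ; lever o_n−o_0 = (0.0000,4.0000,6.0000)
cross product → J_v[:, 0] = (-4.0000,0.0000,0.0000)
J_ω[:, 0] = z_0
entry J[0][0] = -4.0000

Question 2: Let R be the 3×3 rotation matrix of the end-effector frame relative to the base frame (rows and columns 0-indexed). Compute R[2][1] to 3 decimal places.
-1.000

End-effector y-axis (col 1 of R) = (-0.0000,0.0000,-1.0000)
R[2][1] = -1.0000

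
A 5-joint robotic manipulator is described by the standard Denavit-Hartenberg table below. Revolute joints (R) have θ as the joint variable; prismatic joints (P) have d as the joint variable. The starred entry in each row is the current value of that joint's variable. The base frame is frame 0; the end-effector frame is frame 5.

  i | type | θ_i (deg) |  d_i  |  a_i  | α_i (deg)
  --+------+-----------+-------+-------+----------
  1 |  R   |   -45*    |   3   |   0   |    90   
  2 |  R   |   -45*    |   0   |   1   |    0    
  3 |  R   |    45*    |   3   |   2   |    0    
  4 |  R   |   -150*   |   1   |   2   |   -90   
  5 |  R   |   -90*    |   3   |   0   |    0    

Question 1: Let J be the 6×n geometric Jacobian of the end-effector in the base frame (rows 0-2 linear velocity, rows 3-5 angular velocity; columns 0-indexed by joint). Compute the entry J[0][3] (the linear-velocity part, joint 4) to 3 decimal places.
2.544

axis z_3 = (-0.7071,-0.7071,0.0000); lever o_n−o_3 = (-0.8712,-0.5430,-3.5981)
cross product → J_v[:, 3] = (2.5442,-2.5442,-0.2321)
J_ω[:, 3] = z_3
entry J[0][3] = 2.5442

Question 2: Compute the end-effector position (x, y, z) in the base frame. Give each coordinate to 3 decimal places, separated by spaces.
after link 1: o_1 = (0.0000, 0.0000, 3.0000)
after link 2: o_2 = (0.5000, -0.5000, 2.2929)
after link 3: o_3 = (-0.2071, -4.0355, 2.2929)
after link 4: o_4 = (-2.1390, -3.5179, 1.2929)
after link 5: o_5 = (-1.0783, -4.5786, -1.3052)

-1.078 -4.579 -1.305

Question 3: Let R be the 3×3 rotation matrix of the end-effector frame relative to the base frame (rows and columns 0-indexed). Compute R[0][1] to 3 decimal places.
End-effector y-axis (col 1 of R) = (-0.6124,0.6124,-0.5000)
R[0][1] = -0.6124

-0.612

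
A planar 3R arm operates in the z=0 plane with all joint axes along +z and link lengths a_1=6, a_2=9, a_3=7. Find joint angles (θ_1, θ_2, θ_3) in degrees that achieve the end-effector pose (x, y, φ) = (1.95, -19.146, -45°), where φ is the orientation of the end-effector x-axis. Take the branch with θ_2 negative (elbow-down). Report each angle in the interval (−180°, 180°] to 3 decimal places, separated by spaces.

wrist centre = target − a_3·(cos φ, sin φ) = (-2.9997, -14.1963)
cos θ_2 = (210.5321−6²−9²)/(2·6·9) = 0.8660; θ_2 = -29.9986° (elbow-down)
β = atan2(-14.1963,-2.9997) = -101.9314°; ψ = atan2(-4.4998,13.7943) = -18.0667°
θ_1 = β − ψ = -83.8647°
θ_3 = φ − θ_1 − θ_2 = 68.8633° (wrapped to (-180°,180°])

-83.865 -29.999 68.863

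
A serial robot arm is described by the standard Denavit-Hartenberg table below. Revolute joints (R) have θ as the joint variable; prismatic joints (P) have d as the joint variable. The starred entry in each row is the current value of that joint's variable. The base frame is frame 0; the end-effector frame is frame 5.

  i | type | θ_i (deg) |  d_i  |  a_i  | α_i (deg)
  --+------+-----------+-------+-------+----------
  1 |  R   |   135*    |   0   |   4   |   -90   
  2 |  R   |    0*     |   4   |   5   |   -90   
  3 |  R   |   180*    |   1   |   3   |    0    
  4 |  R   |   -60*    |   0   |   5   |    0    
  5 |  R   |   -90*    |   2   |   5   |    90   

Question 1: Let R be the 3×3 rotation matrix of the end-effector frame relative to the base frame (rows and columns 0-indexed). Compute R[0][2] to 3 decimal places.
-0.966

End-effector z-axis (col 2 of R) = (-0.9659,-0.2588,0.0000)
R[0][2] = -0.9659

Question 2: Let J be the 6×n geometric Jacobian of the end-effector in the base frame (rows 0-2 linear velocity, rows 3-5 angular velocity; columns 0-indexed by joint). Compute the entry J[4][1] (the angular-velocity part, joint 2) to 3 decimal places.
axis z_1 = (-0.7071,-0.7071,0.0000); lever o_n−o_1 = (-0.7071,4.7095,-3.0000)
cross product → J_v[:, 1] = (2.1213,-2.1213,-3.8301)
J_ω[:, 1] = z_1
entry J[4][1] = -0.7071

-0.707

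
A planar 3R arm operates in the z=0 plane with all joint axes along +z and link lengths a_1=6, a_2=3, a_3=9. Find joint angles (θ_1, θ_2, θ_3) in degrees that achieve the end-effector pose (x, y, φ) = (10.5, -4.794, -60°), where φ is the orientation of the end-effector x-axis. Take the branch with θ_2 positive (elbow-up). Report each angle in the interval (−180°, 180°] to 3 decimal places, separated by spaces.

wrist centre = target − a_3·(cos φ, sin φ) = (6.0000, 3.0002)
cos θ_2 = (45.0014−6²−3²)/(2·6·3) = 0.0000; θ_2 = 89.9978° (elbow-up)
β = atan2(3.0002,6.0000) = 26.5668°; ψ = atan2(3.0000,6.0001) = 26.5646°
θ_1 = β − ψ = 0.0022°
θ_3 = φ − θ_1 − θ_2 = -150.0000° (wrapped to (-180°,180°])

0.002 89.998 -150.000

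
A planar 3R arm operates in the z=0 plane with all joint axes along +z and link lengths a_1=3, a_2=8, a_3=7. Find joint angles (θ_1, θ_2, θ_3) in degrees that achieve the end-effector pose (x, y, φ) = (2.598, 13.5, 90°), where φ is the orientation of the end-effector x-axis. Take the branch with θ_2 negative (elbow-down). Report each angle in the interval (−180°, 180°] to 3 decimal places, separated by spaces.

166.428 -120.001 43.573

wrist centre = target − a_3·(cos φ, sin φ) = (2.5980, 6.5000)
cos θ_2 = (48.9996−3²−8²)/(2·3·8) = -0.5000; θ_2 = -120.0005° (elbow-down)
β = atan2(6.5000,2.5980) = 68.2138°; ψ = atan2(-6.9282,-1.0001) = -98.2138°
θ_1 = β − ψ = 166.4276°
θ_3 = φ − θ_1 − θ_2 = 43.5730° (wrapped to (-180°,180°])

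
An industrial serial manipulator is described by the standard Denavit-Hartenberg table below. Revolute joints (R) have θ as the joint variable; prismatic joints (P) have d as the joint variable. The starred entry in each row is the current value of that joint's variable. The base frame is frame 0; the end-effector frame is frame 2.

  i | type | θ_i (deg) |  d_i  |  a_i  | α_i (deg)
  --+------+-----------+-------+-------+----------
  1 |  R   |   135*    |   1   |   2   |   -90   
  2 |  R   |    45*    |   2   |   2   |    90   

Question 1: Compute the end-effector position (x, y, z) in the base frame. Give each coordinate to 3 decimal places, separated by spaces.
after link 1: o_1 = (-1.4142, 1.4142, 1.0000)
after link 2: o_2 = (-3.8284, 1.0000, -0.4142)

-3.828 1.000 -0.414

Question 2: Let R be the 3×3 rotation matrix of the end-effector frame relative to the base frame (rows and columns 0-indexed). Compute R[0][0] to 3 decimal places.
End-effector x-axis (col 0 of R) = (-0.5000,0.5000,-0.7071)
R[0][0] = -0.5000

-0.500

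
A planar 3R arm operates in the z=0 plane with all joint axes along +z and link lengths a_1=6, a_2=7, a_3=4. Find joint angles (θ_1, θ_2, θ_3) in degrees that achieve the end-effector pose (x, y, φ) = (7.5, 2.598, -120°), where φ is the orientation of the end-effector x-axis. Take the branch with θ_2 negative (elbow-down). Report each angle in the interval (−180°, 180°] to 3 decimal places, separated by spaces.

wrist centre = target − a_3·(cos φ, sin φ) = (9.5000, 6.0621)
cos θ_2 = (126.9991−6²−7²)/(2·6·7) = 0.5000; θ_2 = -60.0007° (elbow-down)
β = atan2(6.0621,9.5000) = 32.5426°; ψ = atan2(-6.0622,9.4999) = -32.5433°
θ_1 = β − ψ = 65.0859°
θ_3 = φ − θ_1 − θ_2 = -125.0852° (wrapped to (-180°,180°])

65.086 -60.001 -125.085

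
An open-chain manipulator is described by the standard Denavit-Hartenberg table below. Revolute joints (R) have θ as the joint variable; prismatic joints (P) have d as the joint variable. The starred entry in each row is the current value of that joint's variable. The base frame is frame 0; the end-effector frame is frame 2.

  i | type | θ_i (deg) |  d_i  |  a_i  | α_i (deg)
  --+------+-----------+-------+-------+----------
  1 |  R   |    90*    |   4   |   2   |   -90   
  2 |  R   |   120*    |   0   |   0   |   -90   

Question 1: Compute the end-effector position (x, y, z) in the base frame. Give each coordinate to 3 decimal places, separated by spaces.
after link 1: o_1 = (0.0000, 2.0000, 4.0000)
after link 2: o_2 = (0.0000, 2.0000, 4.0000)

0.000 2.000 4.000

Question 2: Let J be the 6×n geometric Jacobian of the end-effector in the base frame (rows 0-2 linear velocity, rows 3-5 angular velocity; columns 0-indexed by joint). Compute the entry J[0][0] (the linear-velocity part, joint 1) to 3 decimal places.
axis z_0 = ẑ; lever o_n−o_0 = (0.0000,2.0000,4.0000)
cross product → J_v[:, 0] = (-2.0000,0.0000,0.0000)
J_ω[:, 0] = z_0
entry J[0][0] = -2.0000

-2.000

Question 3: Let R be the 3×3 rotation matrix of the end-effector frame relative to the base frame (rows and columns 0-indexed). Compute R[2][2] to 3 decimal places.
0.500

End-effector z-axis (col 2 of R) = (-0.0000,-0.8660,0.5000)
R[2][2] = 0.5000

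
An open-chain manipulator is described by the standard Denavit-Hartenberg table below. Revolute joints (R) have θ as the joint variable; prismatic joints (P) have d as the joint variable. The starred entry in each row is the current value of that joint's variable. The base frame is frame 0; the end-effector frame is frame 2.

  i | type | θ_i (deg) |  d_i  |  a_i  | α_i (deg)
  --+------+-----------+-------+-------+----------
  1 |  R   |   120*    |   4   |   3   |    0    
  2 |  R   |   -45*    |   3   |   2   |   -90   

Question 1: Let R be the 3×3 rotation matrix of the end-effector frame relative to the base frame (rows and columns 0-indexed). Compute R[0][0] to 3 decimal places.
0.259

End-effector x-axis (col 0 of R) = (0.2588,0.9659,0.0000)
R[0][0] = 0.2588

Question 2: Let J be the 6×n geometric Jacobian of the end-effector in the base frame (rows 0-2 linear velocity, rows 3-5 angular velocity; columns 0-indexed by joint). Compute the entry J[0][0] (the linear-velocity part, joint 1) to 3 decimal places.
-4.530

axis z_0 = ẑ; lever o_n−o_0 = (-0.9824,4.5299,7.0000)
cross product → J_v[:, 0] = (-4.5299,-0.9824,0.0000)
J_ω[:, 0] = z_0
entry J[0][0] = -4.5299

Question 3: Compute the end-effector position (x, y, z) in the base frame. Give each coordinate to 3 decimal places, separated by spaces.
-0.982 4.530 7.000

after link 1: o_1 = (-1.5000, 2.5981, 4.0000)
after link 2: o_2 = (-0.9824, 4.5299, 7.0000)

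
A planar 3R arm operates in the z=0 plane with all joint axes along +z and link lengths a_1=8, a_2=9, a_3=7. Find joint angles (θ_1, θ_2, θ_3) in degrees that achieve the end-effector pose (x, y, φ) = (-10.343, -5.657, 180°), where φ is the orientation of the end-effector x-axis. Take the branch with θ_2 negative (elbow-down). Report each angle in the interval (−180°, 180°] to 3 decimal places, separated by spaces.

-44.999 -135.000 -0.002

wrist centre = target − a_3·(cos φ, sin φ) = (-3.3430, -5.6570)
cos θ_2 = (43.1773−8²−9²)/(2·8·9) = -0.7071; θ_2 = -134.9996° (elbow-down)
β = atan2(-5.6570,-3.3430) = -120.5809°; ψ = atan2(-6.3640,1.6361) = -75.5824°
θ_1 = β − ψ = -44.9985°
θ_3 = φ − θ_1 − θ_2 = -0.0019° (wrapped to (-180°,180°])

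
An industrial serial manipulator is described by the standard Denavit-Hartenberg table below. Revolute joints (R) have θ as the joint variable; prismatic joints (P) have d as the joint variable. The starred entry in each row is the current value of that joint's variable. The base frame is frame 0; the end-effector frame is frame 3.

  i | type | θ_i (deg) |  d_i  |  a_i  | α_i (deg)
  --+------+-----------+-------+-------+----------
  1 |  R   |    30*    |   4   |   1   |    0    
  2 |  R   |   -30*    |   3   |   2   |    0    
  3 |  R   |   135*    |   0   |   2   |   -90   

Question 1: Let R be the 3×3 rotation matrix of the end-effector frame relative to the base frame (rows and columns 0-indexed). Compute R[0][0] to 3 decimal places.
End-effector x-axis (col 0 of R) = (-0.7071,0.7071,0.0000)
R[0][0] = -0.7071

-0.707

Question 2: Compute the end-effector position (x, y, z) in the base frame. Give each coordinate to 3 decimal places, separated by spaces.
1.452 1.914 7.000

after link 1: o_1 = (0.8660, 0.5000, 4.0000)
after link 2: o_2 = (2.8660, 0.5000, 7.0000)
after link 3: o_3 = (1.4518, 1.9142, 7.0000)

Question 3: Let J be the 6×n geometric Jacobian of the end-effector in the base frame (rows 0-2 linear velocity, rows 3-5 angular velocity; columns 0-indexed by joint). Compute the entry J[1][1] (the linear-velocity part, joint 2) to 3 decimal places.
axis z_1 = (0.0000,0.0000,1.0000); lever o_n−o_1 = (0.5858,1.4142,3.0000)
cross product → J_v[:, 1] = (-1.4142,0.5858,0.0000)
J_ω[:, 1] = z_1
entry J[1][1] = 0.5858

0.586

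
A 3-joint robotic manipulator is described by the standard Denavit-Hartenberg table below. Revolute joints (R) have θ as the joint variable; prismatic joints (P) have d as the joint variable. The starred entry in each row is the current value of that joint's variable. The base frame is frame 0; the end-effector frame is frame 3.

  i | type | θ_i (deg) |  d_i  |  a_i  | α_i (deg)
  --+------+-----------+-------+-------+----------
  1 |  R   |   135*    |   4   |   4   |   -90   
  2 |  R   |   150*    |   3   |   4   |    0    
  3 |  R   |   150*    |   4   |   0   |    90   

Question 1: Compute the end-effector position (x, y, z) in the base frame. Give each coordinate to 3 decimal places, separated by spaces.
-5.329 -4.571 2.000

after link 1: o_1 = (-2.8284, 2.8284, 4.0000)
after link 2: o_2 = (-2.5003, -1.7424, 2.0000)
after link 3: o_3 = (-5.3287, -4.5708, 2.0000)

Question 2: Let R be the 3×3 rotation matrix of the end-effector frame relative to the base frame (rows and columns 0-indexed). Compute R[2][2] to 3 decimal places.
0.500

End-effector z-axis (col 2 of R) = (0.6124,-0.6124,0.5000)
R[2][2] = 0.5000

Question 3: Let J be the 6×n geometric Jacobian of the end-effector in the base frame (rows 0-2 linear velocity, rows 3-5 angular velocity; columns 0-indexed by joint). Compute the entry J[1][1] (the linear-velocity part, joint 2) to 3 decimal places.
axis z_1 = (-0.7071,-0.7071,0.0000); lever o_n−o_1 = (-2.5003,-7.3992,-2.0000)
cross product → J_v[:, 1] = (1.4142,-1.4142,3.4641)
J_ω[:, 1] = z_1
entry J[1][1] = -1.4142

-1.414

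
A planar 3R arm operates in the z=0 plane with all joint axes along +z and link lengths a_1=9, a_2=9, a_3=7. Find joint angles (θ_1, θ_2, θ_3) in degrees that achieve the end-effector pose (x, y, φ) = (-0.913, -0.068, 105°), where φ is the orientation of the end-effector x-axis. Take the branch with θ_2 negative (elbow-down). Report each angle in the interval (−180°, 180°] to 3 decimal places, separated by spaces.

wrist centre = target − a_3·(cos φ, sin φ) = (0.8987, -6.8295)
cos θ_2 = (47.4495−9²−9²)/(2·9·9) = -0.7071; θ_2 = -134.9996° (elbow-down)
β = atan2(-6.8295,0.8987) = -82.5032°; ψ = atan2(-6.3640,2.6361) = -67.4998°
θ_1 = β − ψ = -15.0034°
θ_3 = φ − θ_1 − θ_2 = -104.9970° (wrapped to (-180°,180°])

-15.003 -135.000 -104.997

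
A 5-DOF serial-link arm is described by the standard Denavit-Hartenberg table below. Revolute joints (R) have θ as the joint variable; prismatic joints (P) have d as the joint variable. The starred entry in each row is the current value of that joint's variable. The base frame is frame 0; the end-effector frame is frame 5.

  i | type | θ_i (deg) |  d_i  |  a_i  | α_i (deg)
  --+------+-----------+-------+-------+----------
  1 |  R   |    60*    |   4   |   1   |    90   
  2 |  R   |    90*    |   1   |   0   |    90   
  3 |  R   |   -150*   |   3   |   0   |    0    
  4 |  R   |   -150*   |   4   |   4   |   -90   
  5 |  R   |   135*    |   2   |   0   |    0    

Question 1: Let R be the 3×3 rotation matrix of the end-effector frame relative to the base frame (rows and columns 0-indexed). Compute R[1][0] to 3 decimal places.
-0.306

End-effector x-axis (col 0 of R) = (-0.8839,-0.3062,-0.3536)
R[1][0] = -0.3062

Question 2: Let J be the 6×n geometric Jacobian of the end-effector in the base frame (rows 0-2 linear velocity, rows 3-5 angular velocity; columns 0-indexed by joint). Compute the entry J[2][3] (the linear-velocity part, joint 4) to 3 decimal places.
axis z_3 = (0.5000,0.8660,-0.0000); lever o_n−o_3 = (5.8660,1.2321,0.2679)
cross product → J_v[:, 3] = (0.2321,-0.1340,-4.4641)
J_ω[:, 3] = z_3
entry J[2][3] = -4.4641

-4.464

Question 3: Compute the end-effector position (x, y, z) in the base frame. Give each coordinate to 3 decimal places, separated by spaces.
after link 1: o_1 = (0.5000, 0.8660, 4.0000)
after link 2: o_2 = (1.3660, 0.3660, 4.0000)
after link 3: o_3 = (2.8660, 2.9641, 4.0000)
after link 4: o_4 = (7.8660, 4.6962, 6.0000)
after link 5: o_5 = (8.7321, 4.1962, 4.2679)

8.732 4.196 4.268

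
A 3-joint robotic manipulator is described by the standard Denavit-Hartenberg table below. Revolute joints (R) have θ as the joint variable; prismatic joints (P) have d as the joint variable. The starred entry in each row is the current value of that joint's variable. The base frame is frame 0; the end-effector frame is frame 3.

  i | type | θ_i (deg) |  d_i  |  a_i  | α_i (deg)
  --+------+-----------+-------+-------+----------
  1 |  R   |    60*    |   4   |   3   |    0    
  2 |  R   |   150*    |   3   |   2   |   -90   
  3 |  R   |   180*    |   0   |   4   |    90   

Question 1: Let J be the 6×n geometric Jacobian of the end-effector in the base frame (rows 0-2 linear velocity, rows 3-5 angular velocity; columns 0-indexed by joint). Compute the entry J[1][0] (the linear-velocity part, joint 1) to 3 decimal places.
axis z_0 = ẑ; lever o_n−o_0 = (3.2321,3.5981,7.0000)
cross product → J_v[:, 0] = (-3.5981,3.2321,0.0000)
J_ω[:, 0] = z_0
entry J[1][0] = 3.2321

3.232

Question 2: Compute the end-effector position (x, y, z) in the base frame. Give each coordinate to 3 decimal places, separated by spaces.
3.232 3.598 7.000

after link 1: o_1 = (1.5000, 2.5981, 4.0000)
after link 2: o_2 = (-0.2321, 1.5981, 7.0000)
after link 3: o_3 = (3.2321, 3.5981, 7.0000)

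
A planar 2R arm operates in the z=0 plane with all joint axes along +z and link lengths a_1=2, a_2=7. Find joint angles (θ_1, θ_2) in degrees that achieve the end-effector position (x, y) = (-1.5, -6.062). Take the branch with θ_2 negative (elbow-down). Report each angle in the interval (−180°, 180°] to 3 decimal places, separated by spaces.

cos θ_2 = (38.9978−2²−7²)/(2·2·7) = -0.5001; θ_2 = -120.0051° (elbow-down)
β = atan2(-6.0620,-1.5000) = -103.8983°; ψ = atan2(-6.0619,-1.5005) = -103.9034°
θ_1 = β − ψ = 0.0051°

0.005 -120.005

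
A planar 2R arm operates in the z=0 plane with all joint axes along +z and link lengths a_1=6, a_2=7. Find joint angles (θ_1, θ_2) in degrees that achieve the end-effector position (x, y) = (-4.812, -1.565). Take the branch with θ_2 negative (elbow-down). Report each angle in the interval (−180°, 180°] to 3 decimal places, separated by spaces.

-83.965 -134.999

cos θ_2 = (25.6046−6²−7²)/(2·6·7) = -0.7071; θ_2 = -134.9985° (elbow-down)
β = atan2(-1.5650,-4.8120) = -161.9840°; ψ = atan2(-4.9499,1.0504) = -78.0194°
θ_1 = β − ψ = -83.9646°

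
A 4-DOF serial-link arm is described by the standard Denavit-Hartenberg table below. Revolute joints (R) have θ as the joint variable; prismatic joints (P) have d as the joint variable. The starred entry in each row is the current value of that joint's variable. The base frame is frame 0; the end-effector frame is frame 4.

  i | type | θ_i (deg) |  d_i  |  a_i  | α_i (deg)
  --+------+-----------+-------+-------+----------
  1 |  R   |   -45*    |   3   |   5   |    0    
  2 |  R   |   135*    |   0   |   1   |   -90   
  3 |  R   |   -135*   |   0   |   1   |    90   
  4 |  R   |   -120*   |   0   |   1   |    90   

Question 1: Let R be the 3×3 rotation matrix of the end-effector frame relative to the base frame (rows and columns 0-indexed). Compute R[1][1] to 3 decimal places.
End-effector y-axis (col 1 of R) = (-0.0000,-0.7071,-0.7071)
R[1][1] = -0.7071

-0.707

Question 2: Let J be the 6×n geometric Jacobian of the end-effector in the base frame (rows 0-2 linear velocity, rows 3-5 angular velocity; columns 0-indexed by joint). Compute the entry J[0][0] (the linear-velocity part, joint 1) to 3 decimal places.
axis z_0 = ẑ; lever o_n−o_0 = (4.4016,-2.8891,3.3536)
cross product → J_v[:, 0] = (2.8891,4.4016,-0.0000)
J_ω[:, 0] = z_0
entry J[0][0] = 2.8891

2.889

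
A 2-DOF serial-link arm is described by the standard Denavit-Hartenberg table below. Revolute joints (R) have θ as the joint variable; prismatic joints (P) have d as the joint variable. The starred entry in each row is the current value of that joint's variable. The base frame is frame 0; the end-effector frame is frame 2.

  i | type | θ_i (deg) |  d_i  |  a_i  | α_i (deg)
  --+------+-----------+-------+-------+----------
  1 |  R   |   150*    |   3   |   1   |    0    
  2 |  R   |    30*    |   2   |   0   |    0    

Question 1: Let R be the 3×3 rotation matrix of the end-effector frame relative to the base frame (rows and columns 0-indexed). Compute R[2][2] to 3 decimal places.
End-effector z-axis (col 2 of R) = (0.0000,0.0000,1.0000)
R[2][2] = 1.0000

1.000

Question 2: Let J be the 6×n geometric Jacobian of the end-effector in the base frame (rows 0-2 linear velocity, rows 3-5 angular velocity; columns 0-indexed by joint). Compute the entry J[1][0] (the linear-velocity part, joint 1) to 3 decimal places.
axis z_0 = ẑ; lever o_n−o_0 = (-0.8660,0.5000,5.0000)
cross product → J_v[:, 0] = (-0.5000,-0.8660,0.0000)
J_ω[:, 0] = z_0
entry J[1][0] = -0.8660

-0.866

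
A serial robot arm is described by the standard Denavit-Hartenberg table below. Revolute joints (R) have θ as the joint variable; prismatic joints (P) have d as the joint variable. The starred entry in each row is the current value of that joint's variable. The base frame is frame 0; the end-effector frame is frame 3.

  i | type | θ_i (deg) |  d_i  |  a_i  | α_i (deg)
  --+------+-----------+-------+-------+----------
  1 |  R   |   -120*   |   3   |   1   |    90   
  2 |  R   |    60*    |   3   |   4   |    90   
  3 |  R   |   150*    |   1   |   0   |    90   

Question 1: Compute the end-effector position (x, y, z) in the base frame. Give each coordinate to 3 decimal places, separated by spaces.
after link 1: o_1 = (-0.5000, -0.8660, 3.0000)
after link 2: o_2 = (-4.0981, -1.0981, 6.4641)
after link 3: o_3 = (-4.5311, -1.8481, 5.9641)

-4.531 -1.848 5.964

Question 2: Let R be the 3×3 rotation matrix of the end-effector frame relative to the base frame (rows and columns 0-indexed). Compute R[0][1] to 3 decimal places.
-0.433

End-effector y-axis (col 1 of R) = (-0.4330,-0.7500,-0.5000)
R[0][1] = -0.4330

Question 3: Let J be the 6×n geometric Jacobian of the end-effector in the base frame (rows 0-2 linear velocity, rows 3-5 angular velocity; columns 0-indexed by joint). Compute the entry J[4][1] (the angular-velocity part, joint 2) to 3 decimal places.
axis z_1 = (-0.8660,0.5000,0.0000); lever o_n−o_1 = (-4.0311,-0.9821,2.9641)
cross product → J_v[:, 1] = (1.4821,2.5670,2.8660)
J_ω[:, 1] = z_1
entry J[4][1] = 0.5000

0.500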